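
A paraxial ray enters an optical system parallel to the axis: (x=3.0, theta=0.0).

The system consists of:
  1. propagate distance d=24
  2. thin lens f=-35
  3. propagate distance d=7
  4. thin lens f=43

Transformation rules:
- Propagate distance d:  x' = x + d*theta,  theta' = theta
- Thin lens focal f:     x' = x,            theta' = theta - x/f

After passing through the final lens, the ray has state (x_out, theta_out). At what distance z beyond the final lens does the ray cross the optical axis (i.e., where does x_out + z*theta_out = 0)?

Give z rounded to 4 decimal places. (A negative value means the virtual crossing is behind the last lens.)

Answer: -1806.0000

Derivation:
Initial: x=3.0000 theta=0.0000
After 1 (propagate distance d=24): x=3.0000 theta=0.0000
After 2 (thin lens f=-35): x=3.0000 theta=3/35 (≈0.0857)
After 3 (propagate distance d=7): x=3.6000 theta=3/35 (≈0.0857)
After 4 (thin lens f=43): x=3.6000 theta=3/1505 (≈0.0020)
z_focus = -x_out/theta_out = -(3.6000)/(3/1505) = -1806.0000
Rounded to 4 decimal places: z = -1806.0000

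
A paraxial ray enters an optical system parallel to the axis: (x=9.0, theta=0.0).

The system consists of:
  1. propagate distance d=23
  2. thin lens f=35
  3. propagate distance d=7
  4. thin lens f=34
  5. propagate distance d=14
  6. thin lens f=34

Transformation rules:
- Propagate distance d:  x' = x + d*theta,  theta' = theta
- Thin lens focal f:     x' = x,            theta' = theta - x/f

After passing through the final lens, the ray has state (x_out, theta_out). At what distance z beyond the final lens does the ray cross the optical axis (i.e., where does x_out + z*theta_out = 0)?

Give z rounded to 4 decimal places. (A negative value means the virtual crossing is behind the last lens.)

Answer: 1.3029

Derivation:
Initial: x=9.0000 theta=0.0000
After 1 (propagate distance d=23): x=9.0000 theta=0.0000
After 2 (thin lens f=35): x=9.0000 theta=-9/35 (≈-0.2571)
After 3 (propagate distance d=7): x=7.2000 theta=-9/35 (≈-0.2571)
After 4 (thin lens f=34): x=7.2000 theta=-279/595 (≈-0.4689)
After 5 (propagate distance d=14): x=54/85 (≈0.6353) theta=-279/595 (≈-0.4689)
After 6 (thin lens f=34): x=54/85 (≈0.6353) theta=-4932/10115 (≈-0.4876)
z_focus = -x_out/theta_out = -(54/85)/(-4932/10115) = 357/274 ≈ 1.3029
Rounded to 4 decimal places: z = 1.3029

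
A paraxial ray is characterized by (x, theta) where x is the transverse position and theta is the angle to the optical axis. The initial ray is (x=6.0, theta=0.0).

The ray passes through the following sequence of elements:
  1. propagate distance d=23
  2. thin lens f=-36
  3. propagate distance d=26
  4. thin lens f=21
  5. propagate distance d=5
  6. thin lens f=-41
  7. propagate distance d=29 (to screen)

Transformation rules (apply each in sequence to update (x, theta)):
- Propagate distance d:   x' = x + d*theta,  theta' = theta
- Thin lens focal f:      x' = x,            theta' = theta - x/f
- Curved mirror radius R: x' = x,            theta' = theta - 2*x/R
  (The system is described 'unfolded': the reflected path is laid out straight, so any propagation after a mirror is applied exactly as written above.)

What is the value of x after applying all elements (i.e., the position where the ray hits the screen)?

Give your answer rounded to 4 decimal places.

Answer: 5.4280

Derivation:
Initial: x=6.0000 theta=0.0000
After 1 (propagate distance d=23): x=6.0000 theta=0.0000
After 2 (thin lens f=-36): x=6.0000 theta=1/6 (≈0.1667)
After 3 (propagate distance d=26): x=31/3 (≈10.3333) theta=1/6 (≈0.1667)
After 4 (thin lens f=21): x=31/3 (≈10.3333) theta=-41/126 (≈-0.3254)
After 5 (propagate distance d=5): x=1097/126 (≈8.7063) theta=-41/126 (≈-0.3254)
After 6 (thin lens f=-41): x=1097/126 (≈8.7063) theta=-292/2583 (≈-0.1130)
After 7 (propagate distance d=29 (to screen)): x=9347/1722 (≈5.4280) theta=-292/2583 (≈-0.1130)
Rounded to 4 decimal places: x = 5.4280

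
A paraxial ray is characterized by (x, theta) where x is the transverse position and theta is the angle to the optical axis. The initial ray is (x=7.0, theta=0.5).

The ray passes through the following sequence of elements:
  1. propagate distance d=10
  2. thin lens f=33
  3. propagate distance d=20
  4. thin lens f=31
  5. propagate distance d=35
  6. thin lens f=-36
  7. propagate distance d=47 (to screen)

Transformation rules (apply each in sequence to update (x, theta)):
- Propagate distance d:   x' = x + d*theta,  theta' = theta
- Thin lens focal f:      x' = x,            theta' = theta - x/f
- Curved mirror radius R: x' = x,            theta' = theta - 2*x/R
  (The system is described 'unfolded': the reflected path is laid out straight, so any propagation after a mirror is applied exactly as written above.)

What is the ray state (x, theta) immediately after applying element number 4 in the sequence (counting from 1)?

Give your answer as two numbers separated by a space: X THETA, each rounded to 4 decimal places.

Initial: x=7.0000 theta=0.5000
After 1 (propagate distance d=10): x=12.0000 theta=0.5000
After 2 (thin lens f=33): x=12.0000 theta=3/22 (≈0.1364)
After 3 (propagate distance d=20): x=162/11 (≈14.7273) theta=3/22 (≈0.1364)
After 4 (thin lens f=31): x=162/11 (≈14.7273) theta=-21/62 (≈-0.3387)
Rounded to 4 decimal places: x = 14.7273, theta = -0.3387

Answer: 14.7273 -0.3387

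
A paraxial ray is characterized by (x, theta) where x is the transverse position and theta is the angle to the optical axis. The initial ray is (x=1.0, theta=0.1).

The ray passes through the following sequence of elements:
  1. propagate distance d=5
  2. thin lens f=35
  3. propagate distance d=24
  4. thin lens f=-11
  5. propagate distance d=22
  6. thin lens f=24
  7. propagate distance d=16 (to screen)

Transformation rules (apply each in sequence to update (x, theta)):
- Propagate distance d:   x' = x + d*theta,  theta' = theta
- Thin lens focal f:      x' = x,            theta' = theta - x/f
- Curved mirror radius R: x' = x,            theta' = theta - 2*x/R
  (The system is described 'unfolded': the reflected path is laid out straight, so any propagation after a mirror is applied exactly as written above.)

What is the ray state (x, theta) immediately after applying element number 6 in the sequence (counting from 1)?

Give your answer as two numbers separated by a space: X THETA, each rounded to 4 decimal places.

Initial: x=1.0000 theta=0.1000
After 1 (propagate distance d=5): x=1.5000 theta=0.1000
After 2 (thin lens f=35): x=1.5000 theta=2/35 (≈0.0571)
After 3 (propagate distance d=24): x=201/70 (≈2.8714) theta=2/35 (≈0.0571)
After 4 (thin lens f=-11): x=201/70 (≈2.8714) theta=7/22 (≈0.3182)
After 5 (propagate distance d=22): x=691/70 (≈9.8714) theta=7/22 (≈0.3182)
After 6 (thin lens f=24): x=691/70 (≈9.8714) theta=-1721/18480 (≈-0.0931)
Rounded to 4 decimal places: x = 9.8714, theta = -0.0931

Answer: 9.8714 -0.0931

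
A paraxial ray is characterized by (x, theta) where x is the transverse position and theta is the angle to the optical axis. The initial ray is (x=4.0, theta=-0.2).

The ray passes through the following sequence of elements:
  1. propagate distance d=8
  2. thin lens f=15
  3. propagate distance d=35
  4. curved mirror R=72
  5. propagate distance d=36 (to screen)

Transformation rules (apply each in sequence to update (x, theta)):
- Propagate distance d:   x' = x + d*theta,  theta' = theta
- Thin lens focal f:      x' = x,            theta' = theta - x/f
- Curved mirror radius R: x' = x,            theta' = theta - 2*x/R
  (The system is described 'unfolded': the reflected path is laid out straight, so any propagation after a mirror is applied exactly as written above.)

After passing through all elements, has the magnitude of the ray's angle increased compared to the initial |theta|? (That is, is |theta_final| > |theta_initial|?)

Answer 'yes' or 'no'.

Answer: no

Derivation:
Initial: x=4.0000 theta=-0.2000
After 1 (propagate distance d=8): x=2.4000 theta=-0.2000
After 2 (thin lens f=15): x=2.4000 theta=-0.3600
After 3 (propagate distance d=35): x=-10.2000 theta=-0.3600
After 4 (curved mirror R=72): x=-10.2000 theta=-23/300 (≈-0.0767)
After 5 (propagate distance d=36 (to screen)): x=-12.9600 theta=-23/300 (≈-0.0767)
|theta_initial|=0.2000 |theta_final|=23/300 (≈0.0767) -> not increased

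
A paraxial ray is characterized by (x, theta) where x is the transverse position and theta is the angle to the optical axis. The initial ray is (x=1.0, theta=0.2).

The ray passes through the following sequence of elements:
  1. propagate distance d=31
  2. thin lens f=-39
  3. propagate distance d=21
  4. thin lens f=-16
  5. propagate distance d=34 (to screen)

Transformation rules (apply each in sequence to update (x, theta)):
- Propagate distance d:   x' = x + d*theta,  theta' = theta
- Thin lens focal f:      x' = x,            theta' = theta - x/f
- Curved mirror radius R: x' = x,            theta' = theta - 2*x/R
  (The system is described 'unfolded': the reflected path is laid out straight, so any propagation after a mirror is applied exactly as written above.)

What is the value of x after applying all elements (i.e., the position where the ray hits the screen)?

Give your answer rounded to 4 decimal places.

Answer: 60.8173

Derivation:
Initial: x=1.0000 theta=0.2000
After 1 (propagate distance d=31): x=7.2000 theta=0.2000
After 2 (thin lens f=-39): x=7.2000 theta=5/13 (≈0.3846)
After 3 (propagate distance d=21): x=993/65 (≈15.2769) theta=5/13 (≈0.3846)
After 4 (thin lens f=-16): x=993/65 (≈15.2769) theta=1393/1040 (≈1.3394)
After 5 (propagate distance d=34 (to screen)): x=6325/104 (≈60.8173) theta=1393/1040 (≈1.3394)
Rounded to 4 decimal places: x = 60.8173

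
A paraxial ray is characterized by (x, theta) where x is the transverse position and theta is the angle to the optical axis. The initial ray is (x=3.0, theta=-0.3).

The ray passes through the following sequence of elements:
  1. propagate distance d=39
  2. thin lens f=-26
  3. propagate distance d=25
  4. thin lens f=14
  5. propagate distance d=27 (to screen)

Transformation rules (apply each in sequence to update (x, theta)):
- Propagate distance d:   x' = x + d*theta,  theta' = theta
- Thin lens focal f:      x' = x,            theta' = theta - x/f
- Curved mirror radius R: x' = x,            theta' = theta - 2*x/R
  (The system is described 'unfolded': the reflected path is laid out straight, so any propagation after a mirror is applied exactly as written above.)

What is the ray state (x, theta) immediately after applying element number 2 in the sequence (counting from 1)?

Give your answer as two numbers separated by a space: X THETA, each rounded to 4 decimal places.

Initial: x=3.0000 theta=-0.3000
After 1 (propagate distance d=39): x=-8.7000 theta=-0.3000
After 2 (thin lens f=-26): x=-8.7000 theta=-33/52 (≈-0.6346)
Rounded to 4 decimal places: x = -8.7000, theta = -0.6346

Answer: -8.7000 -0.6346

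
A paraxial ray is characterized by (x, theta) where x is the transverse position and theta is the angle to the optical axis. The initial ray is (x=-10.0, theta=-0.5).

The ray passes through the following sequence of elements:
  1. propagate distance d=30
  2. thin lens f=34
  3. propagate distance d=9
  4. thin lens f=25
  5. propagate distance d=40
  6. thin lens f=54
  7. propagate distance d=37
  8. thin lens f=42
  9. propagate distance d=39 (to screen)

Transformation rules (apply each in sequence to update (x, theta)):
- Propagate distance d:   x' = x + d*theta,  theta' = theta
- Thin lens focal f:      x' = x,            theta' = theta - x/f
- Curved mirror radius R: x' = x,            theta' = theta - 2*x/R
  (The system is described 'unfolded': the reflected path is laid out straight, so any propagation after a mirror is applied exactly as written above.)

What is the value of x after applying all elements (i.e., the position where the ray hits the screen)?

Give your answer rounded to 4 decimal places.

Answer: 31.7211

Derivation:
Initial: x=-10.0000 theta=-0.5000
After 1 (propagate distance d=30): x=-25.0000 theta=-0.5000
After 2 (thin lens f=34): x=-25.0000 theta=4/17 (≈0.2353)
After 3 (propagate distance d=9): x=-389/17 (≈-22.8824) theta=4/17 (≈0.2353)
After 4 (thin lens f=25): x=-389/17 (≈-22.8824) theta=489/425 (≈1.1506)
After 5 (propagate distance d=40): x=1967/85 (≈23.1412) theta=489/425 (≈1.1506)
After 6 (thin lens f=54): x=1967/85 (≈23.1412) theta=16571/22950 (≈0.7220)
After 7 (propagate distance d=37): x=1144217/22950 (≈49.8569) theta=16571/22950 (≈0.7220)
After 8 (thin lens f=42): x=1144217/22950 (≈49.8569) theta=-89647/192780 (≈-0.4650)
After 9 (propagate distance d=39 (to screen)): x=10191983/321300 (≈31.7211) theta=-89647/192780 (≈-0.4650)
Rounded to 4 decimal places: x = 31.7211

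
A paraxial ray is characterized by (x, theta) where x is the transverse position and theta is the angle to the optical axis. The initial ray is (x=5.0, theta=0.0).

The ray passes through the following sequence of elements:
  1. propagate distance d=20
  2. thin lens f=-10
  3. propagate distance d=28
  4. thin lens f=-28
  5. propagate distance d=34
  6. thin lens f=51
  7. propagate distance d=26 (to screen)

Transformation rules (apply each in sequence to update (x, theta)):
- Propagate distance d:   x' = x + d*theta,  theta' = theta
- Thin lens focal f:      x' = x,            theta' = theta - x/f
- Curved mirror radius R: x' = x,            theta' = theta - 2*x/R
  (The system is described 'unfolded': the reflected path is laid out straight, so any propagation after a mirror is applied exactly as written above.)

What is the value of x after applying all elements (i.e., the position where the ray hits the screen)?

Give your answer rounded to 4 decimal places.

Initial: x=5.0000 theta=0.0000
After 1 (propagate distance d=20): x=5.0000 theta=0.0000
After 2 (thin lens f=-10): x=5.0000 theta=0.5000
After 3 (propagate distance d=28): x=19.0000 theta=0.5000
After 4 (thin lens f=-28): x=19.0000 theta=33/28 (≈1.1786)
After 5 (propagate distance d=34): x=827/14 (≈59.0714) theta=33/28 (≈1.1786)
After 6 (thin lens f=51): x=827/14 (≈59.0714) theta=29/1428 (≈0.0203)
After 7 (propagate distance d=26 (to screen)): x=21277/357 (≈59.5994) theta=29/1428 (≈0.0203)
Rounded to 4 decimal places: x = 59.5994

Answer: 59.5994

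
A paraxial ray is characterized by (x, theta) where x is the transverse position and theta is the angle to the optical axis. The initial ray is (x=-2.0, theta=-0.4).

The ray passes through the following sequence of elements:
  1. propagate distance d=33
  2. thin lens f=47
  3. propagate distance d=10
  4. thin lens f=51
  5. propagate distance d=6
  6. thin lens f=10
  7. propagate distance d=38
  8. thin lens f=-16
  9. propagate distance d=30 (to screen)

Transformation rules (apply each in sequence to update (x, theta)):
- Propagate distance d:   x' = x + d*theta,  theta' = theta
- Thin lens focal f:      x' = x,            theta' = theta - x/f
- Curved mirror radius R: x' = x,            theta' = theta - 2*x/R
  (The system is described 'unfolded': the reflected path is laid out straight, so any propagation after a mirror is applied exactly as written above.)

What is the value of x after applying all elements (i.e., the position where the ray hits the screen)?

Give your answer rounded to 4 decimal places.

Initial: x=-2.0000 theta=-0.4000
After 1 (propagate distance d=33): x=-15.2000 theta=-0.4000
After 2 (thin lens f=47): x=-15.2000 theta=-18/235 (≈-0.0766)
After 3 (propagate distance d=10): x=-3752/235 (≈-15.9660) theta=-18/235 (≈-0.0766)
After 4 (thin lens f=51): x=-3752/235 (≈-15.9660) theta=2834/11985 (≈0.2365)
After 5 (propagate distance d=6): x=-58116/3995 (≈-14.5472) theta=2834/11985 (≈0.2365)
After 6 (thin lens f=10): x=-58116/3995 (≈-14.5472) theta=101344/59925 (≈1.6912)
After 7 (propagate distance d=38): x=2979332/59925 (≈49.7177) theta=101344/59925 (≈1.6912)
After 8 (thin lens f=-16): x=2979332/59925 (≈49.7177) theta=383403/79900 (≈4.7985)
After 9 (propagate distance d=30 (to screen)): x=23211799/119850 (≈193.6738) theta=383403/79900 (≈4.7985)
Rounded to 4 decimal places: x = 193.6738

Answer: 193.6738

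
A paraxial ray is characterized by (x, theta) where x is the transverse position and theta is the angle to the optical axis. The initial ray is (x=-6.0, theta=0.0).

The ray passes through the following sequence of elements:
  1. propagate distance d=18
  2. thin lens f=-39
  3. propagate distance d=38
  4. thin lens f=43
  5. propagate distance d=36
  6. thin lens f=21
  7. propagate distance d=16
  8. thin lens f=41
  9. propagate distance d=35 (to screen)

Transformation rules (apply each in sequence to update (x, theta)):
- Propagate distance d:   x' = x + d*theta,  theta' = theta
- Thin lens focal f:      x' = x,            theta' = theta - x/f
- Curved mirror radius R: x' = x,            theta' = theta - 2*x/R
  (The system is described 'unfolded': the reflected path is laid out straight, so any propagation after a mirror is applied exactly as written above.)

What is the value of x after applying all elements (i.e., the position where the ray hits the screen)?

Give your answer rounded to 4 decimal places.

Answer: 16.7271

Derivation:
Initial: x=-6.0000 theta=0.0000
After 1 (propagate distance d=18): x=-6.0000 theta=0.0000
After 2 (thin lens f=-39): x=-6.0000 theta=-2/13 (≈-0.1538)
After 3 (propagate distance d=38): x=-154/13 (≈-11.8462) theta=-2/13 (≈-0.1538)
After 4 (thin lens f=43): x=-154/13 (≈-11.8462) theta=68/559 (≈0.1216)
After 5 (propagate distance d=36): x=-4174/559 (≈-7.4669) theta=68/559 (≈0.1216)
After 6 (thin lens f=21): x=-4174/559 (≈-7.4669) theta=5602/11739 (≈0.4772)
After 7 (propagate distance d=16): x=46/273 (≈0.1685) theta=5602/11739 (≈0.4772)
After 8 (thin lens f=41): x=46/273 (≈0.1685) theta=227704/481299 (≈0.4731)
After 9 (propagate distance d=35 (to screen)): x=8050738/481299 (≈16.7271) theta=227704/481299 (≈0.4731)
Rounded to 4 decimal places: x = 16.7271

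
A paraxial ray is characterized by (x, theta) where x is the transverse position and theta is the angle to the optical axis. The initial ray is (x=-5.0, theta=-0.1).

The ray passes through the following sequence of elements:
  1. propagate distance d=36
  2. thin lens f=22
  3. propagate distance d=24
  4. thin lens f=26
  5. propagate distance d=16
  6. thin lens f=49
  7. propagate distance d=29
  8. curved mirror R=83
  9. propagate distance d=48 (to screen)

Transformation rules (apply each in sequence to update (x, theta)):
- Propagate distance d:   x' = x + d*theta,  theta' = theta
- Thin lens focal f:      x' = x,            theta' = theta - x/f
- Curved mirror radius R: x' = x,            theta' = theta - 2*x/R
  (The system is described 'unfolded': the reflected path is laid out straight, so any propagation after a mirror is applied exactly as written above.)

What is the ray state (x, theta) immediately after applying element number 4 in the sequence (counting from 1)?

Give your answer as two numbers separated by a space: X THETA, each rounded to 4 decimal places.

Initial: x=-5.0000 theta=-0.1000
After 1 (propagate distance d=36): x=-8.6000 theta=-0.1000
After 2 (thin lens f=22): x=-8.6000 theta=16/55 (≈0.2909)
After 3 (propagate distance d=24): x=-89/55 (≈-1.6182) theta=16/55 (≈0.2909)
After 4 (thin lens f=26): x=-89/55 (≈-1.6182) theta=101/286 (≈0.3531)
Rounded to 4 decimal places: x = -1.6182, theta = 0.3531

Answer: -1.6182 0.3531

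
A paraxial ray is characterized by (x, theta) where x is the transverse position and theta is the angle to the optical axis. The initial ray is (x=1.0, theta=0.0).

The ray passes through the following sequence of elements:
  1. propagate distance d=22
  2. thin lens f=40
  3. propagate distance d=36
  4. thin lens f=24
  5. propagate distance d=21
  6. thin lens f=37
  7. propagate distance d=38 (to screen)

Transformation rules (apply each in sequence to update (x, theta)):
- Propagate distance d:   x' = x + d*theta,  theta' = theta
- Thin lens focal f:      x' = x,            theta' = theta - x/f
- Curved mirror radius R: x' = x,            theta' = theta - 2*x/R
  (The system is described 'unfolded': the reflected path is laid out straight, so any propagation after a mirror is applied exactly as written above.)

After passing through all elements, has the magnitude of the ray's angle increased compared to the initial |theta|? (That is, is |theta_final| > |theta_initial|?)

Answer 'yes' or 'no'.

Answer: yes

Derivation:
Initial: x=1.0000 theta=0.0000
After 1 (propagate distance d=22): x=1.0000 theta=0.0000
After 2 (thin lens f=40): x=1.0000 theta=-0.0250
After 3 (propagate distance d=36): x=0.1000 theta=-0.0250
After 4 (thin lens f=24): x=0.1000 theta=-7/240 (≈-0.0292)
After 5 (propagate distance d=21): x=-0.5125 theta=-7/240 (≈-0.0292)
After 6 (thin lens f=37): x=-0.5125 theta=-17/1110 (≈-0.0153)
After 7 (propagate distance d=38 (to screen)): x=-9719/8880 (≈-1.0945) theta=-17/1110 (≈-0.0153)
|theta_initial|=0.0000 |theta_final|=17/1110 (≈0.0153) -> increased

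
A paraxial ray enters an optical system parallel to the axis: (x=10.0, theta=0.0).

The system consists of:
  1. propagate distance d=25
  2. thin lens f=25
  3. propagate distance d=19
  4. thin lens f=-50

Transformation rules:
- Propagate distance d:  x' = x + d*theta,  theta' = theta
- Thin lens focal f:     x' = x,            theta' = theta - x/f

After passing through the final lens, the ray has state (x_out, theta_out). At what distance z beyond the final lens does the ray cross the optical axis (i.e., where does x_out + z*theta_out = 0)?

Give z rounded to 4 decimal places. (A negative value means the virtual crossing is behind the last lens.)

Answer: 6.8182

Derivation:
Initial: x=10.0000 theta=0.0000
After 1 (propagate distance d=25): x=10.0000 theta=0.0000
After 2 (thin lens f=25): x=10.0000 theta=-0.4000
After 3 (propagate distance d=19): x=2.4000 theta=-0.4000
After 4 (thin lens f=-50): x=2.4000 theta=-0.3520
z_focus = -x_out/theta_out = -(2.4000)/(-0.3520) = 75/11 ≈ 6.8182
Rounded to 4 decimal places: z = 6.8182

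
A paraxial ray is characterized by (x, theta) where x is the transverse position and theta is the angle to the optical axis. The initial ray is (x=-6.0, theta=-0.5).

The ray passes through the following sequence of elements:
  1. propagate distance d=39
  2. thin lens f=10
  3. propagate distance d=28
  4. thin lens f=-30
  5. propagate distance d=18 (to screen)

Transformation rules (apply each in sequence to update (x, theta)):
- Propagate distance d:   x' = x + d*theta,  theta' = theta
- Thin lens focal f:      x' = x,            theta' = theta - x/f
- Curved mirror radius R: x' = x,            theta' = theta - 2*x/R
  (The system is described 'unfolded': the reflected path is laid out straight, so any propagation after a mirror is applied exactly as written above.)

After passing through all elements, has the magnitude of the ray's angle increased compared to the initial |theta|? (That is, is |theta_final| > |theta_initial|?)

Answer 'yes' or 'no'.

Answer: yes

Derivation:
Initial: x=-6.0000 theta=-0.5000
After 1 (propagate distance d=39): x=-25.5000 theta=-0.5000
After 2 (thin lens f=10): x=-25.5000 theta=2.0500
After 3 (propagate distance d=28): x=31.9000 theta=2.0500
After 4 (thin lens f=-30): x=31.9000 theta=467/150 (≈3.1133)
After 5 (propagate distance d=18 (to screen)): x=87.9400 theta=467/150 (≈3.1133)
|theta_initial|=0.5000 |theta_final|=467/150 (≈3.1133) -> increased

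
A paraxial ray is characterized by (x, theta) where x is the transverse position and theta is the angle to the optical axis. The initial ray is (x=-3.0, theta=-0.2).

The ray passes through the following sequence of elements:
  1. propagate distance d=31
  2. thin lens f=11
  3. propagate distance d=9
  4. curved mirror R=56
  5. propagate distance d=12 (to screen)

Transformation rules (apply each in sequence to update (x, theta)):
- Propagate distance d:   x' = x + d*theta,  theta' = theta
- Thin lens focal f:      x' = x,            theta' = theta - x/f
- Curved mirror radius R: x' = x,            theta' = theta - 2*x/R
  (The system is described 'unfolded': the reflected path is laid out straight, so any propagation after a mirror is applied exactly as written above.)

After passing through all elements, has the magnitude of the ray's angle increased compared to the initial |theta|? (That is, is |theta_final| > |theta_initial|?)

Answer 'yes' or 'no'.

Answer: yes

Derivation:
Initial: x=-3.0000 theta=-0.2000
After 1 (propagate distance d=31): x=-9.2000 theta=-0.2000
After 2 (thin lens f=11): x=-9.2000 theta=7/11 (≈0.6364)
After 3 (propagate distance d=9): x=-191/55 (≈-3.4727) theta=7/11 (≈0.6364)
After 4 (curved mirror R=56): x=-191/55 (≈-3.4727) theta=1171/1540 (≈0.7604)
After 5 (propagate distance d=12 (to screen)): x=2176/385 (≈5.6519) theta=1171/1540 (≈0.7604)
|theta_initial|=0.2000 |theta_final|=1171/1540 (≈0.7604) -> increased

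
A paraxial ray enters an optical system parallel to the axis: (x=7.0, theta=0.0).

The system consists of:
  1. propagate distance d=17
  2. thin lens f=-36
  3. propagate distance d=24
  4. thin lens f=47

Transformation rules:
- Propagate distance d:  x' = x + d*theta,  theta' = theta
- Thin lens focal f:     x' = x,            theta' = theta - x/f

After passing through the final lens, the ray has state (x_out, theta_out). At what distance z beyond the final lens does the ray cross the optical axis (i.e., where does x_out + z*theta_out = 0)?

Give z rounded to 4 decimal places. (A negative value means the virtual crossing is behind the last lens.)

Initial: x=7.0000 theta=0.0000
After 1 (propagate distance d=17): x=7.0000 theta=0.0000
After 2 (thin lens f=-36): x=7.0000 theta=7/36 (≈0.1944)
After 3 (propagate distance d=24): x=35/3 (≈11.6667) theta=7/36 (≈0.1944)
After 4 (thin lens f=47): x=35/3 (≈11.6667) theta=-91/1692 (≈-0.0538)
z_focus = -x_out/theta_out = -(35/3)/(-91/1692) = 2820/13 ≈ 216.9231
Rounded to 4 decimal places: z = 216.9231

Answer: 216.9231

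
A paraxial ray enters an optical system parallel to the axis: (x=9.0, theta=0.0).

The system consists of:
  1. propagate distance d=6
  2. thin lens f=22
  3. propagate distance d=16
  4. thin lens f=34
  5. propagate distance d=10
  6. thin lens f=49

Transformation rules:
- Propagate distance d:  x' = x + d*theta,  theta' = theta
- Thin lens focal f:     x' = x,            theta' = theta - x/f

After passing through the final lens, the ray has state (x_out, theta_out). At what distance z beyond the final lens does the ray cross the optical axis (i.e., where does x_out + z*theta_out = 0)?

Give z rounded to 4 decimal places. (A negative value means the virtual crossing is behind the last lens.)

Initial: x=9.0000 theta=0.0000
After 1 (propagate distance d=6): x=9.0000 theta=0.0000
After 2 (thin lens f=22): x=9.0000 theta=-9/22 (≈-0.4091)
After 3 (propagate distance d=16): x=27/11 (≈2.4545) theta=-9/22 (≈-0.4091)
After 4 (thin lens f=34): x=27/11 (≈2.4545) theta=-90/187 (≈-0.4813)
After 5 (propagate distance d=10): x=-441/187 (≈-2.3583) theta=-90/187 (≈-0.4813)
After 6 (thin lens f=49): x=-441/187 (≈-2.3583) theta=-81/187 (≈-0.4332)
z_focus = -x_out/theta_out = -(-441/187)/(-81/187) = -49/9 ≈ -5.4444
Rounded to 4 decimal places: z = -5.4444

Answer: -5.4444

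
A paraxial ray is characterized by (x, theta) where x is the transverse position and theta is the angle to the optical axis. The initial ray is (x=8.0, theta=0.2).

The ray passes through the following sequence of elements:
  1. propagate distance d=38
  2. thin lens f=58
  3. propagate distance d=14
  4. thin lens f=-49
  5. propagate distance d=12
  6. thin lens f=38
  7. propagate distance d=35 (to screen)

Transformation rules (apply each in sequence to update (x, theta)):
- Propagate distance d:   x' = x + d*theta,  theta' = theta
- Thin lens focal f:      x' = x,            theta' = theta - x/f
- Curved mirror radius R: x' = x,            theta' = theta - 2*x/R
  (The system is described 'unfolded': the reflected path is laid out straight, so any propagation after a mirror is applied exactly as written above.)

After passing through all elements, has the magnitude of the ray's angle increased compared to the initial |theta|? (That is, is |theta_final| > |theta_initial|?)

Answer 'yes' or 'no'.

Initial: x=8.0000 theta=0.2000
After 1 (propagate distance d=38): x=15.6000 theta=0.2000
After 2 (thin lens f=58): x=15.6000 theta=-2/29 (≈-0.0690)
After 3 (propagate distance d=14): x=2122/145 (≈14.6345) theta=-2/29 (≈-0.0690)
After 4 (thin lens f=-49): x=2122/145 (≈14.6345) theta=1632/7105 (≈0.2297)
After 5 (propagate distance d=12): x=123562/7105 (≈17.3909) theta=1632/7105 (≈0.2297)
After 6 (thin lens f=38): x=123562/7105 (≈17.3909) theta=-30773/134995 (≈-0.2280)
After 7 (propagate distance d=35 (to screen)): x=1270623/134995 (≈9.4124) theta=-30773/134995 (≈-0.2280)
|theta_initial|=0.2000 |theta_final|=30773/134995 (≈0.2280) -> increased

Answer: yes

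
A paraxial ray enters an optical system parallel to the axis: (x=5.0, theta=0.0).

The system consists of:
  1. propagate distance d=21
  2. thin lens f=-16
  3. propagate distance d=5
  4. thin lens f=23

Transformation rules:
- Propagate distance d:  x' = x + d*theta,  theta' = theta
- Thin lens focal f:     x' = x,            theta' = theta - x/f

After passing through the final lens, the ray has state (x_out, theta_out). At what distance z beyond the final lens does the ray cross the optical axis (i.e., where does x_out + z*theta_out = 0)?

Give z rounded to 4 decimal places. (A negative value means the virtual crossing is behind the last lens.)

Answer: -241.5000

Derivation:
Initial: x=5.0000 theta=0.0000
After 1 (propagate distance d=21): x=5.0000 theta=0.0000
After 2 (thin lens f=-16): x=5.0000 theta=0.3125
After 3 (propagate distance d=5): x=6.5625 theta=0.3125
After 4 (thin lens f=23): x=6.5625 theta=5/184 (≈0.0272)
z_focus = -x_out/theta_out = -(6.5625)/(5/184) = -241.5000
Rounded to 4 decimal places: z = -241.5000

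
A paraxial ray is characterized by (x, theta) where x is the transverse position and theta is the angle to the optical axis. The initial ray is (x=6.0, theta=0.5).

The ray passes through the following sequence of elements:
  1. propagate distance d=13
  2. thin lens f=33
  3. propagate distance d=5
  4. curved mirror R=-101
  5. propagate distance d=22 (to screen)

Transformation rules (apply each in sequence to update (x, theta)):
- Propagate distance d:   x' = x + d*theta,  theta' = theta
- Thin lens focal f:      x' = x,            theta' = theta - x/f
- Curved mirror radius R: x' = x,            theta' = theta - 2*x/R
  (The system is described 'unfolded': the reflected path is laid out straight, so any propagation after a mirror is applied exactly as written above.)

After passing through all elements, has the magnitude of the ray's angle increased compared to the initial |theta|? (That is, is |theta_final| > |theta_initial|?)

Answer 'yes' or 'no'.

Initial: x=6.0000 theta=0.5000
After 1 (propagate distance d=13): x=12.5000 theta=0.5000
After 2 (thin lens f=33): x=12.5000 theta=4/33 (≈0.1212)
After 3 (propagate distance d=5): x=865/66 (≈13.1061) theta=4/33 (≈0.1212)
After 4 (curved mirror R=-101): x=865/66 (≈13.1061) theta=423/1111 (≈0.3807)
After 5 (propagate distance d=22 (to screen)): x=143201/6666 (≈21.4823) theta=423/1111 (≈0.3807)
|theta_initial|=0.5000 |theta_final|=423/1111 (≈0.3807) -> not increased

Answer: no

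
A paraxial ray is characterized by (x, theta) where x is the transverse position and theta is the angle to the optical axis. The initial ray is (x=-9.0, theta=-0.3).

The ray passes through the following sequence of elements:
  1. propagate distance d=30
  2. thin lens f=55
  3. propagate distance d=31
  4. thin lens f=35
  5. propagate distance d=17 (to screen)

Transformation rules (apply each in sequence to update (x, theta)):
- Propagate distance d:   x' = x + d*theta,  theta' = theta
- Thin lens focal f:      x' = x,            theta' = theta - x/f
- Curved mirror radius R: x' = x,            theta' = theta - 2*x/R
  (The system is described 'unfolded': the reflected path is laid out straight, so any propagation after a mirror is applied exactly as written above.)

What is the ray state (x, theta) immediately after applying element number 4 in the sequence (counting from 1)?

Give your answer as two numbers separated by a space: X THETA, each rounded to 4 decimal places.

Initial: x=-9.0000 theta=-0.3000
After 1 (propagate distance d=30): x=-18.0000 theta=-0.3000
After 2 (thin lens f=55): x=-18.0000 theta=3/110 (≈0.0273)
After 3 (propagate distance d=31): x=-1887/110 (≈-17.1545) theta=3/110 (≈0.0273)
After 4 (thin lens f=35): x=-1887/110 (≈-17.1545) theta=996/1925 (≈0.5174)
Rounded to 4 decimal places: x = -17.1545, theta = 0.5174

Answer: -17.1545 0.5174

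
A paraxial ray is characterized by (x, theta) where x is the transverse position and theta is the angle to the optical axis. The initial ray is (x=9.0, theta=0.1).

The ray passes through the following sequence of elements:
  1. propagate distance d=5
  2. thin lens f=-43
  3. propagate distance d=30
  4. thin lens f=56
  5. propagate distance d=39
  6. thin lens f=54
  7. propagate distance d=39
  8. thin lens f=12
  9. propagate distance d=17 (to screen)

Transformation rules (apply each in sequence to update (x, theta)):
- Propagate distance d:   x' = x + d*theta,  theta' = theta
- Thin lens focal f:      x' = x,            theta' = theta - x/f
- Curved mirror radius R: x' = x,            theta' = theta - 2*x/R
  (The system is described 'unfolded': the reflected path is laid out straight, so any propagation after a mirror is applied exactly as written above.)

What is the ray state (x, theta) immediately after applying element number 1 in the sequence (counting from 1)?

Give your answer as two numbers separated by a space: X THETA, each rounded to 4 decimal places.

Answer: 9.5000 0.1000

Derivation:
Initial: x=9.0000 theta=0.1000
After 1 (propagate distance d=5): x=9.5000 theta=0.1000
Rounded to 4 decimal places: x = 9.5000, theta = 0.1000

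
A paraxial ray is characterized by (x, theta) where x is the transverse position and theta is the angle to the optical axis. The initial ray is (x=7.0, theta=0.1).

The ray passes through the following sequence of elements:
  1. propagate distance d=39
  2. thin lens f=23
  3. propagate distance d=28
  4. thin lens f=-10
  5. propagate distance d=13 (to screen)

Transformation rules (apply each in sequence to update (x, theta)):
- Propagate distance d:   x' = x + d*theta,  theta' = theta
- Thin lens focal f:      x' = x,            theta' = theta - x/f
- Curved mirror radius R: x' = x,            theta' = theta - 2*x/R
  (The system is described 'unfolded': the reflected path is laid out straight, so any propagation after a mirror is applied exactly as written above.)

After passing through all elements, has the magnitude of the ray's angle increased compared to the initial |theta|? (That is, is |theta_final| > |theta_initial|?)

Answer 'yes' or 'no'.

Initial: x=7.0000 theta=0.1000
After 1 (propagate distance d=39): x=10.9000 theta=0.1000
After 2 (thin lens f=23): x=10.9000 theta=-43/115 (≈-0.3739)
After 3 (propagate distance d=28): x=99/230 (≈0.4304) theta=-43/115 (≈-0.3739)
After 4 (thin lens f=-10): x=99/230 (≈0.4304) theta=-761/2300 (≈-0.3309)
After 5 (propagate distance d=13 (to screen)): x=-8903/2300 (≈-3.8709) theta=-761/2300 (≈-0.3309)
|theta_initial|=0.1000 |theta_final|=761/2300 (≈0.3309) -> increased

Answer: yes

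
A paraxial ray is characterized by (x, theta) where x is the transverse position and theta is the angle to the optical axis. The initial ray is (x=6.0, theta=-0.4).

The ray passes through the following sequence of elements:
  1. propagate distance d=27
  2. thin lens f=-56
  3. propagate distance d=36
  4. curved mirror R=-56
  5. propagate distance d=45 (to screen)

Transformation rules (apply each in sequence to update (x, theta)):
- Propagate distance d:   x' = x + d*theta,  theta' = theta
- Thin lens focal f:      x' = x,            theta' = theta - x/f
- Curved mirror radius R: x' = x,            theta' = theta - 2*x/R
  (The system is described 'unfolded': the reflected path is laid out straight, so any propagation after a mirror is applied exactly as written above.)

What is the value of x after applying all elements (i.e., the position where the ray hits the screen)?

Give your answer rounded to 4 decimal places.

Initial: x=6.0000 theta=-0.4000
After 1 (propagate distance d=27): x=-4.8000 theta=-0.4000
After 2 (thin lens f=-56): x=-4.8000 theta=-17/35 (≈-0.4857)
After 3 (propagate distance d=36): x=-156/7 (≈-22.2857) theta=-17/35 (≈-0.4857)
After 4 (curved mirror R=-56): x=-156/7 (≈-22.2857) theta=-314/245 (≈-1.2816)
After 5 (propagate distance d=45 (to screen)): x=-3918/49 (≈-79.9592) theta=-314/245 (≈-1.2816)
Rounded to 4 decimal places: x = -79.9592

Answer: -79.9592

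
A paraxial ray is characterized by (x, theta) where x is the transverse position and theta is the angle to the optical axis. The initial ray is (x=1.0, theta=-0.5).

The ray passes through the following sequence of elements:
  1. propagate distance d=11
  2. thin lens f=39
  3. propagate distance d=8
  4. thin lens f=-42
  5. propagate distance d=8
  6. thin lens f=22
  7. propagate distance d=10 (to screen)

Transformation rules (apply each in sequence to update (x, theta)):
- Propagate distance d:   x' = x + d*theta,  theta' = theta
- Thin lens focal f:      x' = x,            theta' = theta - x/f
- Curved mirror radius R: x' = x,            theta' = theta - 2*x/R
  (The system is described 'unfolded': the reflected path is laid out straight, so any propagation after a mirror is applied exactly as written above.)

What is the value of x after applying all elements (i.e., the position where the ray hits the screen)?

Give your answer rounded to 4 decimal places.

Initial: x=1.0000 theta=-0.5000
After 1 (propagate distance d=11): x=-4.5000 theta=-0.5000
After 2 (thin lens f=39): x=-4.5000 theta=-5/13 (≈-0.3846)
After 3 (propagate distance d=8): x=-197/26 (≈-7.5769) theta=-5/13 (≈-0.3846)
After 4 (thin lens f=-42): x=-197/26 (≈-7.5769) theta=-617/1092 (≈-0.5650)
After 5 (propagate distance d=8): x=-6605/546 (≈-12.0971) theta=-617/1092 (≈-0.5650)
After 6 (thin lens f=22): x=-6605/546 (≈-12.0971) theta=-1/66 (≈-0.0152)
After 7 (propagate distance d=10 (to screen)): x=-73565/6006 (≈-12.2486) theta=-1/66 (≈-0.0152)
Rounded to 4 decimal places: x = -12.2486

Answer: -12.2486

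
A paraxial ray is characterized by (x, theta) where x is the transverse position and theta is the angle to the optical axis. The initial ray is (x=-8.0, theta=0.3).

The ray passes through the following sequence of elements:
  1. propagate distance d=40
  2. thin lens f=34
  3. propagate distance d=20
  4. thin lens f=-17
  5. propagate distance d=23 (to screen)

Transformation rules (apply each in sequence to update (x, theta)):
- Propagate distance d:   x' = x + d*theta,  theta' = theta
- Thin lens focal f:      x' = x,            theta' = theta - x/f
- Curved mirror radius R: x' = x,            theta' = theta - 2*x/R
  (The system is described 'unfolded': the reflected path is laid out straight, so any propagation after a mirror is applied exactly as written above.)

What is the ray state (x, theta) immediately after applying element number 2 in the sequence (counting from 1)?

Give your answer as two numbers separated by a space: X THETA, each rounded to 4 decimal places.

Answer: 4.0000 0.1824

Derivation:
Initial: x=-8.0000 theta=0.3000
After 1 (propagate distance d=40): x=4.0000 theta=0.3000
After 2 (thin lens f=34): x=4.0000 theta=31/170 (≈0.1824)
Rounded to 4 decimal places: x = 4.0000, theta = 0.1824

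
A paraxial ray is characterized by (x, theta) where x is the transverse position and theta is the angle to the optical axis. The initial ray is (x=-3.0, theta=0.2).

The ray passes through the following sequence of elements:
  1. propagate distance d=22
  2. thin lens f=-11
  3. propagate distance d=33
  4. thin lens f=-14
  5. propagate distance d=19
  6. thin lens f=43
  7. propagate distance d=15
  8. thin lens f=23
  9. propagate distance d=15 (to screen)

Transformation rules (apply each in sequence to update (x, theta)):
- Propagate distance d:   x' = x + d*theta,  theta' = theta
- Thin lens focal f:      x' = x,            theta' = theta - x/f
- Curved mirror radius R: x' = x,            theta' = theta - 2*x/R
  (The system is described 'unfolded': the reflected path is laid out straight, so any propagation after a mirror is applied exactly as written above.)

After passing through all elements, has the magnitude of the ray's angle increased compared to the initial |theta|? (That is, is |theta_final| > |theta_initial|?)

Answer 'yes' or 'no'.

Answer: yes

Derivation:
Initial: x=-3.0000 theta=0.2000
After 1 (propagate distance d=22): x=1.4000 theta=0.2000
After 2 (thin lens f=-11): x=1.4000 theta=18/55 (≈0.3273)
After 3 (propagate distance d=33): x=12.2000 theta=18/55 (≈0.3273)
After 4 (thin lens f=-14): x=12.2000 theta=923/770 (≈1.1987)
After 5 (propagate distance d=19): x=26931/770 (≈34.9753) theta=923/770 (≈1.1987)
After 6 (thin lens f=43): x=26931/770 (≈34.9753) theta=6379/16555 (≈0.3853)
After 7 (propagate distance d=15): x=122673/3010 (≈40.7551) theta=6379/16555 (≈0.3853)
After 8 (thin lens f=23): x=122673/3010 (≈40.7551) theta=-1055969/761530 (≈-1.3866)
After 9 (propagate distance d=15 (to screen)): x=1085481/54395 (≈19.9555) theta=-1055969/761530 (≈-1.3866)
|theta_initial|=0.2000 |theta_final|=1055969/761530 (≈1.3866) -> increased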